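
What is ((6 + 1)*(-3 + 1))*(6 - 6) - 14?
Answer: -14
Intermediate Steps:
((6 + 1)*(-3 + 1))*(6 - 6) - 14 = (7*(-2))*0 - 14 = -14*0 - 14 = 0 - 14 = -14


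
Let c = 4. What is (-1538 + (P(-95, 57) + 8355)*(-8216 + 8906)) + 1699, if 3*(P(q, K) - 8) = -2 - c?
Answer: 5769251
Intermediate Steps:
P(q, K) = 6 (P(q, K) = 8 + (-2 - 1*4)/3 = 8 + (-2 - 4)/3 = 8 + (1/3)*(-6) = 8 - 2 = 6)
(-1538 + (P(-95, 57) + 8355)*(-8216 + 8906)) + 1699 = (-1538 + (6 + 8355)*(-8216 + 8906)) + 1699 = (-1538 + 8361*690) + 1699 = (-1538 + 5769090) + 1699 = 5767552 + 1699 = 5769251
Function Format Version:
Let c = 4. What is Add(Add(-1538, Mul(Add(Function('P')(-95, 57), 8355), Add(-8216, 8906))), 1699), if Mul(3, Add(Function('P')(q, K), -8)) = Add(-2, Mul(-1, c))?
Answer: 5769251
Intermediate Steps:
Function('P')(q, K) = 6 (Function('P')(q, K) = Add(8, Mul(Rational(1, 3), Add(-2, Mul(-1, 4)))) = Add(8, Mul(Rational(1, 3), Add(-2, -4))) = Add(8, Mul(Rational(1, 3), -6)) = Add(8, -2) = 6)
Add(Add(-1538, Mul(Add(Function('P')(-95, 57), 8355), Add(-8216, 8906))), 1699) = Add(Add(-1538, Mul(Add(6, 8355), Add(-8216, 8906))), 1699) = Add(Add(-1538, Mul(8361, 690)), 1699) = Add(Add(-1538, 5769090), 1699) = Add(5767552, 1699) = 5769251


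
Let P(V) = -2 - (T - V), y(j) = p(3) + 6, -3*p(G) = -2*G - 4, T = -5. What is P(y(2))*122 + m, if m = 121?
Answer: 4877/3 ≈ 1625.7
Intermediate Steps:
p(G) = 4/3 + 2*G/3 (p(G) = -(-2*G - 4)/3 = -(-4 - 2*G)/3 = 4/3 + 2*G/3)
y(j) = 28/3 (y(j) = (4/3 + (⅔)*3) + 6 = (4/3 + 2) + 6 = 10/3 + 6 = 28/3)
P(V) = 3 + V (P(V) = -2 - (-5 - V) = -2 + (5 + V) = 3 + V)
P(y(2))*122 + m = (3 + 28/3)*122 + 121 = (37/3)*122 + 121 = 4514/3 + 121 = 4877/3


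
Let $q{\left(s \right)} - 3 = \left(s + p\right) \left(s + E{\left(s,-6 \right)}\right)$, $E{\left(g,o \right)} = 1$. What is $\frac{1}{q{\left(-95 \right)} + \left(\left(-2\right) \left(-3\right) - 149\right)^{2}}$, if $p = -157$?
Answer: $\frac{1}{44140} \approx 2.2655 \cdot 10^{-5}$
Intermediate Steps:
$q{\left(s \right)} = 3 + \left(1 + s\right) \left(-157 + s\right)$ ($q{\left(s \right)} = 3 + \left(s - 157\right) \left(s + 1\right) = 3 + \left(-157 + s\right) \left(1 + s\right) = 3 + \left(1 + s\right) \left(-157 + s\right)$)
$\frac{1}{q{\left(-95 \right)} + \left(\left(-2\right) \left(-3\right) - 149\right)^{2}} = \frac{1}{\left(-154 + \left(-95\right)^{2} - -14820\right) + \left(\left(-2\right) \left(-3\right) - 149\right)^{2}} = \frac{1}{\left(-154 + 9025 + 14820\right) + \left(6 - 149\right)^{2}} = \frac{1}{23691 + \left(-143\right)^{2}} = \frac{1}{23691 + 20449} = \frac{1}{44140}$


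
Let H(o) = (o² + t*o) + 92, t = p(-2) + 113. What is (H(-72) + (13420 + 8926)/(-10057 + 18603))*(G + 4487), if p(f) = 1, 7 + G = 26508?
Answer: -387884945844/4273 ≈ -9.0776e+7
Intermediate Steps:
G = 26501 (G = -7 + 26508 = 26501)
t = 114 (t = 1 + 113 = 114)
H(o) = 92 + o² + 114*o (H(o) = (o² + 114*o) + 92 = 92 + o² + 114*o)
(H(-72) + (13420 + 8926)/(-10057 + 18603))*(G + 4487) = ((92 + (-72)² + 114*(-72)) + (13420 + 8926)/(-10057 + 18603))*(26501 + 4487) = ((92 + 5184 - 8208) + 22346/8546)*30988 = (-2932 + 22346*(1/8546))*30988 = (-2932 + 11173/4273)*30988 = -12517263/4273*30988 = -387884945844/4273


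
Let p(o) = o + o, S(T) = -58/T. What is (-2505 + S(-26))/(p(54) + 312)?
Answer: -1162/195 ≈ -5.9590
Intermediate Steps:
p(o) = 2*o
(-2505 + S(-26))/(p(54) + 312) = (-2505 - 58/(-26))/(2*54 + 312) = (-2505 - 58*(-1/26))/(108 + 312) = (-2505 + 29/13)/420 = -32536/13*1/420 = -1162/195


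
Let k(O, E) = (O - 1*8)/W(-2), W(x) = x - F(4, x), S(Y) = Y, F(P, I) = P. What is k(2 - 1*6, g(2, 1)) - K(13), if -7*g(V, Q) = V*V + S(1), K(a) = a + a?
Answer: -24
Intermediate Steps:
K(a) = 2*a
g(V, Q) = -1/7 - V**2/7 (g(V, Q) = -(V*V + 1)/7 = -(V**2 + 1)/7 = -(1 + V**2)/7 = -1/7 - V**2/7)
W(x) = -4 + x (W(x) = x - 1*4 = x - 4 = -4 + x)
k(O, E) = 4/3 - O/6 (k(O, E) = (O - 1*8)/(-4 - 2) = (O - 8)/(-6) = (-8 + O)*(-1/6) = 4/3 - O/6)
k(2 - 1*6, g(2, 1)) - K(13) = (4/3 - (2 - 1*6)/6) - 2*13 = (4/3 - (2 - 6)/6) - 1*26 = (4/3 - 1/6*(-4)) - 26 = (4/3 + 2/3) - 26 = 2 - 26 = -24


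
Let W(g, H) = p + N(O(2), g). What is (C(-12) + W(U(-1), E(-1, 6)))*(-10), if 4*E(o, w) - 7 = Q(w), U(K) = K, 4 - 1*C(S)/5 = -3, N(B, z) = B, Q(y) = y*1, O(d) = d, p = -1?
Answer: -360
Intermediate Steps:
Q(y) = y
C(S) = 35 (C(S) = 20 - 5*(-3) = 20 + 15 = 35)
E(o, w) = 7/4 + w/4
W(g, H) = 1 (W(g, H) = -1 + 2 = 1)
(C(-12) + W(U(-1), E(-1, 6)))*(-10) = (35 + 1)*(-10) = 36*(-10) = -360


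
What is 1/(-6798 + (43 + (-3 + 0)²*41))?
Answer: -1/6386 ≈ -0.00015659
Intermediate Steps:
1/(-6798 + (43 + (-3 + 0)²*41)) = 1/(-6798 + (43 + (-3)²*41)) = 1/(-6798 + (43 + 9*41)) = 1/(-6798 + (43 + 369)) = 1/(-6798 + 412) = 1/(-6386) = -1/6386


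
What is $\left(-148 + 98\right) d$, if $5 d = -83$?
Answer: $830$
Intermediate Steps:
$d = - \frac{83}{5}$ ($d = \frac{1}{5} \left(-83\right) = - \frac{83}{5} \approx -16.6$)
$\left(-148 + 98\right) d = \left(-148 + 98\right) \left(- \frac{83}{5}\right) = \left(-50\right) \left(- \frac{83}{5}\right) = 830$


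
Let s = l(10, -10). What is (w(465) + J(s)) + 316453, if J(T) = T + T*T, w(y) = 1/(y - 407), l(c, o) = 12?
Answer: 18363323/58 ≈ 3.1661e+5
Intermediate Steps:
s = 12
w(y) = 1/(-407 + y)
J(T) = T + T²
(w(465) + J(s)) + 316453 = (1/(-407 + 465) + 12*(1 + 12)) + 316453 = (1/58 + 12*13) + 316453 = (1/58 + 156) + 316453 = 9049/58 + 316453 = 18363323/58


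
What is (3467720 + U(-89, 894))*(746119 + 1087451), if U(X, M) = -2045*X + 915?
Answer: 6693703984800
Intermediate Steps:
U(X, M) = 915 - 2045*X
(3467720 + U(-89, 894))*(746119 + 1087451) = (3467720 + (915 - 2045*(-89)))*(746119 + 1087451) = (3467720 + (915 + 182005))*1833570 = (3467720 + 182920)*1833570 = 3650640*1833570 = 6693703984800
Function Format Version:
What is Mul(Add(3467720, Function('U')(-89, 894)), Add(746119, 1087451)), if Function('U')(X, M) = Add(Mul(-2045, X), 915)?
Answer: 6693703984800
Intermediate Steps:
Function('U')(X, M) = Add(915, Mul(-2045, X))
Mul(Add(3467720, Function('U')(-89, 894)), Add(746119, 1087451)) = Mul(Add(3467720, Add(915, Mul(-2045, -89))), Add(746119, 1087451)) = Mul(Add(3467720, Add(915, 182005)), 1833570) = Mul(Add(3467720, 182920), 1833570) = Mul(3650640, 1833570) = 6693703984800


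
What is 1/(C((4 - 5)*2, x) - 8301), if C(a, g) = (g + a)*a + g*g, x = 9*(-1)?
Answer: -1/8198 ≈ -0.00012198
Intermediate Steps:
x = -9
C(a, g) = g² + a*(a + g) (C(a, g) = (a + g)*a + g² = a*(a + g) + g² = g² + a*(a + g))
1/(C((4 - 5)*2, x) - 8301) = 1/((((4 - 5)*2)² + (-9)² + ((4 - 5)*2)*(-9)) - 8301) = 1/(((-1*2)² + 81 - 1*2*(-9)) - 8301) = 1/(((-2)² + 81 - 2*(-9)) - 8301) = 1/((4 + 81 + 18) - 8301) = 1/(103 - 8301) = 1/(-8198) = -1/8198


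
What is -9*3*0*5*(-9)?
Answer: 0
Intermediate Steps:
-9*3*0*5*(-9) = -0*5*(-9) = -9*0*(-9) = 0*(-9) = 0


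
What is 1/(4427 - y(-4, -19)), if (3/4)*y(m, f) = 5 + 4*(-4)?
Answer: 3/13325 ≈ 0.00022514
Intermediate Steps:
y(m, f) = -44/3 (y(m, f) = 4*(5 + 4*(-4))/3 = 4*(5 - 16)/3 = (4/3)*(-11) = -44/3)
1/(4427 - y(-4, -19)) = 1/(4427 - 1*(-44/3)) = 1/(4427 + 44/3) = 1/(13325/3) = 3/13325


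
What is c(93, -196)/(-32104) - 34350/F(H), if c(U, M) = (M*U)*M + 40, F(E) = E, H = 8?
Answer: -70709639/16052 ≈ -4405.0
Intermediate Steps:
c(U, M) = 40 + U*M² (c(U, M) = U*M² + 40 = 40 + U*M²)
c(93, -196)/(-32104) - 34350/F(H) = (40 + 93*(-196)²)/(-32104) - 34350/8 = (40 + 93*38416)*(-1/32104) - 34350*⅛ = (40 + 3572688)*(-1/32104) - 17175/4 = 3572728*(-1/32104) - 17175/4 = -446591/4013 - 17175/4 = -70709639/16052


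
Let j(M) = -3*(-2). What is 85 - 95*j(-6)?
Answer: -485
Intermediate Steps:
j(M) = 6
85 - 95*j(-6) = 85 - 95*6 = 85 - 570 = -485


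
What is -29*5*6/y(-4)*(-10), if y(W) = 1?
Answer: 8700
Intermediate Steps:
-29*5*6/y(-4)*(-10) = -29*5*6/1*(-10) = -870*(-10) = 8700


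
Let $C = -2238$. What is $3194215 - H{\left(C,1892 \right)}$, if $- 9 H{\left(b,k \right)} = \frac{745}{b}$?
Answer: $\frac{64337877785}{20142} \approx 3.1942 \cdot 10^{6}$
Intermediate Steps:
$H{\left(b,k \right)} = - \frac{745}{9 b}$ ($H{\left(b,k \right)} = - \frac{745 \frac{1}{b}}{9} = - \frac{745}{9 b}$)
$3194215 - H{\left(C,1892 \right)} = 3194215 - - \frac{745}{9 \left(-2238\right)} = 3194215 - \left(- \frac{745}{9}\right) \left(- \frac{1}{2238}\right) = 3194215 - \frac{745}{20142} = \frac{64337877785}{20142}$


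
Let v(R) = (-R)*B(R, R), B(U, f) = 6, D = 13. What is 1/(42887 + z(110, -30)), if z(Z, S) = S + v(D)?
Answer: 1/42779 ≈ 2.3376e-5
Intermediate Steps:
v(R) = -6*R (v(R) = -R*6 = -6*R)
z(Z, S) = -78 + S (z(Z, S) = S - 6*13 = S - 78 = -78 + S)
1/(42887 + z(110, -30)) = 1/(42887 + (-78 - 30)) = 1/(42887 - 108) = 1/42779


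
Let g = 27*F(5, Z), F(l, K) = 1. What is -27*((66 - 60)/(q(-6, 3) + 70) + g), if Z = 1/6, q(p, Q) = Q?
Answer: -53379/73 ≈ -731.22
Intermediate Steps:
Z = ⅙ ≈ 0.16667
g = 27 (g = 27*1 = 27)
-27*((66 - 60)/(q(-6, 3) + 70) + g) = -27*((66 - 60)/(3 + 70) + 27) = -27*(6/73 + 27) = -27*1977/73 = -53379/73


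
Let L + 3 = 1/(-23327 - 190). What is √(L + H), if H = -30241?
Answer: I*√1858491413337/7839 ≈ 173.91*I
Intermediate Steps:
L = -70552/23517 (L = -3 + 1/(-23327 - 190) = -3 + 1/(-23517) = -3 - 1/23517 = -70552/23517 ≈ -3.0000)
√(L + H) = √(-70552/23517 - 30241) = √(-711248149/23517) = I*√1858491413337/7839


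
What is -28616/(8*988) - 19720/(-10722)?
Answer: -9434617/5296668 ≈ -1.7812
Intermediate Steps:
-28616/(8*988) - 19720/(-10722) = -28616/7904 - 19720*(-1/10722) = -28616*1/7904 + 9860/5361 = -3577/988 + 9860/5361 = -9434617/5296668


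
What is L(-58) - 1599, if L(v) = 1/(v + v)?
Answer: -185485/116 ≈ -1599.0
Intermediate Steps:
L(v) = 1/(2*v)
L(-58) - 1599 = (1/2)/(-58) - 1599 = (1/2)*(-1/58) - 1599 = -1/116 - 1599 = -185485/116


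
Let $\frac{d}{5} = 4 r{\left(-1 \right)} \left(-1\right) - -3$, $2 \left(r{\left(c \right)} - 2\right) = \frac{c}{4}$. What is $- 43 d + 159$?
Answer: $\frac{2253}{2} \approx 1126.5$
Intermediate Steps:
$r{\left(c \right)} = 2 + \frac{c}{8}$ ($r{\left(c \right)} = 2 + \frac{c \frac{1}{4}}{2} = 2 + \frac{\frac{1}{4} c}{2} = 2 + \frac{c}{8}$)
$d = - \frac{45}{2}$ ($d = 5 \left(4 \left(2 + \frac{1}{8} \left(-1\right)\right) \left(-1\right) - -3\right) = 5 \left(4 \left(2 - \frac{1}{8}\right) \left(-1\right) + 3\right) = 5 \left(4 \cdot \frac{15}{8} \left(-1\right) + 3\right) = 5 \left(\frac{15}{2} \left(-1\right) + 3\right) = 5 \left(- \frac{15}{2} + 3\right) = 5 \left(- \frac{9}{2}\right) = - \frac{45}{2} \approx -22.5$)
$- 43 d + 159 = \left(-43\right) \left(- \frac{45}{2}\right) + 159 = \frac{1935}{2} + 159 = \frac{2253}{2}$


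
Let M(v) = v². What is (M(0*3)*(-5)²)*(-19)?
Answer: 0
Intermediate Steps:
(M(0*3)*(-5)²)*(-19) = ((0*3)²*(-5)²)*(-19) = (0²*25)*(-19) = (0*25)*(-19) = 0*(-19) = 0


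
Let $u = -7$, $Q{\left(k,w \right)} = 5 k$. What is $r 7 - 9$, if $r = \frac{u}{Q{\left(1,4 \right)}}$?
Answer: $- \frac{94}{5} \approx -18.8$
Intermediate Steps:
$r = - \frac{7}{5}$ ($r = - \frac{7}{5 \cdot 1} = - \frac{7}{5} \approx -1.4$)
$r 7 - 9 = \left(- \frac{7}{5}\right) 7 - 9 = - \frac{49}{5} - 9 = - \frac{94}{5}$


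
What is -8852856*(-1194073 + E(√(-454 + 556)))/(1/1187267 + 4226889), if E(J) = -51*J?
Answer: 3137636900032840074/1254611455591 + 134011473253038*√102/1254611455591 ≈ 2.5020e+6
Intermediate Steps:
-8852856*(-1194073 + E(√(-454 + 556)))/(1/1187267 + 4226889) = -8852856*(-1194073 - 51*√(-454 + 556))/(1/1187267 + 4226889) = -8852856*(-1194073 - 51*√102)/(1/1187267 + 4226889) = -(-3137636900032840074/1254611455591 - 134011473253038*√102/1254611455591) = -8852856*(-1417683468491/5018445822364 - 60550617*√102/5018445822364) = 3137636900032840074/1254611455591 + 134011473253038*√102/1254611455591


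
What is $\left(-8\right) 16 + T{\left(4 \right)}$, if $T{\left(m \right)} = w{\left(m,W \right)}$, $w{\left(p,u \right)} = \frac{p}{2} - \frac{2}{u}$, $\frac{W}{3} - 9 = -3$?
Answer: $- \frac{1135}{9} \approx -126.11$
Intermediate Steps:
$W = 18$ ($W = 27 + 3 \left(-3\right) = 27 - 9 = 18$)
$w{\left(p,u \right)} = \frac{p}{2} - \frac{2}{u}$ ($w{\left(p,u \right)} = p \frac{1}{2} - \frac{2}{u} = \frac{p}{2} - \frac{2}{u}$)
$T{\left(m \right)} = - \frac{1}{9} + \frac{m}{2}$ ($T{\left(m \right)} = \frac{m}{2} - \frac{2}{18} = \frac{m}{2} - \frac{1}{9} = - \frac{1}{9} + \frac{m}{2}$)
$\left(-8\right) 16 + T{\left(4 \right)} = \left(-8\right) 16 + \left(- \frac{1}{9} + \frac{1}{2} \cdot 4\right) = -128 + \left(- \frac{1}{9} + 2\right) = -128 + \frac{17}{9} = - \frac{1135}{9}$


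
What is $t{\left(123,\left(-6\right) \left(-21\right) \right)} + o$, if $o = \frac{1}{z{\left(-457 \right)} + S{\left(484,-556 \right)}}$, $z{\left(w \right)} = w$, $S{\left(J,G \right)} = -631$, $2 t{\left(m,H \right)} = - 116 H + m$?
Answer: $- \frac{7884193}{1088} \approx -7246.5$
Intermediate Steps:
$t{\left(m,H \right)} = \frac{m}{2} - 58 H$ ($t{\left(m,H \right)} = \frac{- 116 H + m}{2} = \frac{m - 116 H}{2} = \frac{m}{2} - 58 H$)
$o = - \frac{1}{1088}$ ($o = \frac{1}{-457 - 631} = \frac{1}{-1088} = - \frac{1}{1088} \approx -0.00091912$)
$t{\left(123,\left(-6\right) \left(-21\right) \right)} + o = \left(\frac{1}{2} \cdot 123 - 58 \left(\left(-6\right) \left(-21\right)\right)\right) - \frac{1}{1088} = \left(\frac{123}{2} - 7308\right) - \frac{1}{1088} = - \frac{14493}{2} - \frac{1}{1088} = - \frac{7884193}{1088}$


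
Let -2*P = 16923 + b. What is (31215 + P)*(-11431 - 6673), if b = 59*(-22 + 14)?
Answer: -416201908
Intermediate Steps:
b = -472 (b = 59*(-8) = -472)
P = -16451/2 (P = -(16923 - 472)/2 = -½*16451 = -16451/2 ≈ -8225.5)
(31215 + P)*(-11431 - 6673) = (31215 - 16451/2)*(-11431 - 6673) = (45979/2)*(-18104) = -416201908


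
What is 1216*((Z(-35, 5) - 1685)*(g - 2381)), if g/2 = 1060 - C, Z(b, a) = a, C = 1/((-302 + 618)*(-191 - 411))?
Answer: 1811252064000/3397 ≈ 5.3319e+8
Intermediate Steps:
C = -1/190232 (C = 1/(316*(-602)) = 1/(-190232) = -1/190232 ≈ -5.2567e-6)
g = 201645921/95116 (g = 2*(1060 - 1*(-1/190232)) = 2*(1060 + 1/190232) = 2*(201645921/190232) = 201645921/95116 ≈ 2120.0)
1216*((Z(-35, 5) - 1685)*(g - 2381)) = 1216*((5 - 1685)*(201645921/95116 - 2381)) = 1216*(-1680*(-24825275/95116)) = 1216*(1489516500/3397) = 1811252064000/3397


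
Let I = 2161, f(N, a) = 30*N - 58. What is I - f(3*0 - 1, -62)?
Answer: 2249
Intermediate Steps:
f(N, a) = -58 + 30*N
I - f(3*0 - 1, -62) = 2161 - (-58 + 30*(3*0 - 1)) = 2161 - (-58 + 30*(0 - 1)) = 2161 - (-58 + 30*(-1)) = 2161 - (-58 - 30) = 2161 - 1*(-88) = 2161 + 88 = 2249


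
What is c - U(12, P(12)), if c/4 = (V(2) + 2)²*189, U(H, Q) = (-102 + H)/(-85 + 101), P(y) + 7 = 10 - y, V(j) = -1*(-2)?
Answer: 96813/8 ≈ 12102.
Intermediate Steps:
V(j) = 2
P(y) = 3 - y (P(y) = -7 + (10 - y) = 3 - y)
U(H, Q) = -51/8 + H/16 (U(H, Q) = (-102 + H)/16 = (-102 + H)*(1/16) = -51/8 + H/16)
c = 12096 (c = 4*((2 + 2)²*189) = 4*(4²*189) = 4*(16*189) = 4*3024 = 12096)
c - U(12, P(12)) = 12096 - (-51/8 + (1/16)*12) = 12096 - (-51/8 + ¾) = 12096 - 1*(-45/8) = 12096 + 45/8 = 96813/8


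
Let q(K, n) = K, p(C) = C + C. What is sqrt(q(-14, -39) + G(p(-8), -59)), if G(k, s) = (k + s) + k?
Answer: I*sqrt(105) ≈ 10.247*I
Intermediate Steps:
p(C) = 2*C
G(k, s) = s + 2*k
sqrt(q(-14, -39) + G(p(-8), -59)) = sqrt(-14 + (-59 + 2*(2*(-8)))) = sqrt(-14 + (-59 + 2*(-16))) = sqrt(-14 + (-59 - 32)) = sqrt(-14 - 91) = sqrt(-105) = I*sqrt(105)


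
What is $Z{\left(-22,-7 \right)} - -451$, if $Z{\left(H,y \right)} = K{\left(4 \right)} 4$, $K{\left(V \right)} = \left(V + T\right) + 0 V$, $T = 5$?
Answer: $487$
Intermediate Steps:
$K{\left(V \right)} = 5 + V$ ($K{\left(V \right)} = \left(V + 5\right) + 0 V = \left(5 + V\right) + 0 = 5 + V$)
$Z{\left(H,y \right)} = 36$ ($Z{\left(H,y \right)} = \left(5 + 4\right) 4 = 9 \cdot 4 = 36$)
$Z{\left(-22,-7 \right)} - -451 = 36 - -451 = 36 + 451 = 487$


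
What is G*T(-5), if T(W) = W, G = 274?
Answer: -1370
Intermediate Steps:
G*T(-5) = 274*(-5) = -1370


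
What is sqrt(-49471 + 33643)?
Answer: 2*I*sqrt(3957) ≈ 125.81*I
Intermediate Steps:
sqrt(-49471 + 33643) = sqrt(-15828) = 2*I*sqrt(3957)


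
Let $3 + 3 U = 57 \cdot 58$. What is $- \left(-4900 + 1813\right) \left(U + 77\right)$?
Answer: $3636486$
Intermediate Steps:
$U = 1101$ ($U = -1 + \frac{57 \cdot 58}{3} = -1 + \frac{1}{3} \cdot 3306 = -1 + 1102 = 1101$)
$- \left(-4900 + 1813\right) \left(U + 77\right) = - \left(-4900 + 1813\right) \left(1101 + 77\right) = - \left(-3087\right) 1178 = \left(-1\right) \left(-3636486\right) = 3636486$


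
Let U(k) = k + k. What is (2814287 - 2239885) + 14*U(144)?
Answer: 578434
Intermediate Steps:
U(k) = 2*k
(2814287 - 2239885) + 14*U(144) = (2814287 - 2239885) + 14*(2*144) = 574402 + 14*288 = 574402 + 4032 = 578434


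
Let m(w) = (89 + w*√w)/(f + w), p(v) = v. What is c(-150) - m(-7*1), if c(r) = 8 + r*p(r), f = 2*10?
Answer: 292515/13 + 7*I*√7/13 ≈ 22501.0 + 1.4246*I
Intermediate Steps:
f = 20
c(r) = 8 + r² (c(r) = 8 + r*r = 8 + r²)
m(w) = (89 + w^(3/2))/(20 + w) (m(w) = (89 + w*√w)/(20 + w) = (89 + w^(3/2))/(20 + w))
c(-150) - m(-7*1) = (8 + (-150)²) - (89 + (-7*1)^(3/2))/(20 - 7*1) = (8 + 22500) - (89 + (-7)^(3/2))/(20 - 7) = 22508 - (89 - 7*I*√7)/13 = 22508 - (89/13 - 7*I*√7/13) = 22508 + (-89/13 + 7*I*√7/13) = 292515/13 + 7*I*√7/13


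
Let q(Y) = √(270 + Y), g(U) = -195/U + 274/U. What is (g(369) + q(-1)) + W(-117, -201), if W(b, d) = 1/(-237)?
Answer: 6118/29151 + √269 ≈ 16.611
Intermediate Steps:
W(b, d) = -1/237
g(U) = 79/U
(g(369) + q(-1)) + W(-117, -201) = (79/369 + √(270 - 1)) - 1/237 = (79*(1/369) + √269) - 1/237 = (79/369 + √269) - 1/237 = 6118/29151 + √269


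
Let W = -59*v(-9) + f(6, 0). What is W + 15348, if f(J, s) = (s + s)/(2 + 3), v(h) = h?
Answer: 15879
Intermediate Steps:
f(J, s) = 2*s/5 (f(J, s) = (2*s)/5 = (2*s)*(⅕) = 2*s/5)
W = 531 (W = -59*(-9) + (⅖)*0 = 531 + 0 = 531)
W + 15348 = 531 + 15348 = 15879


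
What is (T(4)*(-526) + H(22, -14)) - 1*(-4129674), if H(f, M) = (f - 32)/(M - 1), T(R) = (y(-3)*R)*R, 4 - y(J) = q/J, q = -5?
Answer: 12330112/3 ≈ 4.1100e+6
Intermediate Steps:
y(J) = 4 + 5/J (y(J) = 4 - (-5)/J = 4 + 5/J)
T(R) = 7*R**2/3 (T(R) = ((4 + 5/(-3))*R)*R = ((4 + 5*(-1/3))*R)*R = ((4 - 5/3)*R)*R = (7*R/3)*R = 7*R**2/3)
H(f, M) = (-32 + f)/(-1 + M)
(T(4)*(-526) + H(22, -14)) - 1*(-4129674) = (((7/3)*4**2)*(-526) + (-32 + 22)/(-1 - 14)) - 1*(-4129674) = (((7/3)*16)*(-526) - 10/(-15)) + 4129674 = ((112/3)*(-526) - 1/15*(-10)) + 4129674 = (-58912/3 + 2/3) + 4129674 = -58910/3 + 4129674 = 12330112/3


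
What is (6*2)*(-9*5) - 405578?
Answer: -406118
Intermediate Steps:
(6*2)*(-9*5) - 405578 = 12*(-45) - 405578 = -540 - 405578 = -406118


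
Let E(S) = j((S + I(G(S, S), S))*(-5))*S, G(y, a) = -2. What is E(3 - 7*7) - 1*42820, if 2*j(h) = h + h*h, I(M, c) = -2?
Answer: -1373140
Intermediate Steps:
j(h) = h/2 + h**2/2 (j(h) = (h + h*h)/2 = (h + h**2)/2 = h/2 + h**2/2)
E(S) = S*(10 - 5*S)*(11 - 5*S)/2 (E(S) = (((S - 2)*(-5))*(1 + (S - 2)*(-5))/2)*S = (((-2 + S)*(-5))*(1 + (-2 + S)*(-5))/2)*S = ((10 - 5*S)*(1 + (10 - 5*S))/2)*S = ((10 - 5*S)*(11 - 5*S)/2)*S = S*(10 - 5*S)*(11 - 5*S)/2)
E(3 - 7*7) - 1*42820 = 5*(3 - 7*7)*(-11 + 5*(3 - 7*7))*(-2 + (3 - 7*7))/2 - 1*42820 = 5*(3 - 49)*(-11 + 5*(3 - 49))*(-2 + (3 - 49))/2 - 42820 = (5/2)*(-46)*(-11 + 5*(-46))*(-2 - 46) - 42820 = (5/2)*(-46)*(-11 - 230)*(-48) - 42820 = (5/2)*(-46)*(-241)*(-48) - 42820 = -1330320 - 42820 = -1373140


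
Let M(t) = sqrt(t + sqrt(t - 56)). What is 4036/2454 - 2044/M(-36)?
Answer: 2018/1227 - 1022*sqrt(2)/sqrt(-18 + I*sqrt(23)) ≈ -41.831 + 332.04*I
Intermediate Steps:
M(t) = sqrt(t + sqrt(-56 + t))
4036/2454 - 2044/M(-36) = 4036/2454 - 2044/sqrt(-36 + sqrt(-56 - 36)) = 4036*(1/2454) - 2044/sqrt(-36 + sqrt(-92)) = 2018/1227 - 2044/sqrt(-36 + 2*I*sqrt(23))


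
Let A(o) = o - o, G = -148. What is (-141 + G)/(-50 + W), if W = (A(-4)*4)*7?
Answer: 289/50 ≈ 5.7800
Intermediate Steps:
A(o) = 0
W = 0 (W = (0*4)*7 = 0*7 = 0)
(-141 + G)/(-50 + W) = (-141 - 148)/(-50 + 0) = -289/(-50) = -289*(-1/50) = 289/50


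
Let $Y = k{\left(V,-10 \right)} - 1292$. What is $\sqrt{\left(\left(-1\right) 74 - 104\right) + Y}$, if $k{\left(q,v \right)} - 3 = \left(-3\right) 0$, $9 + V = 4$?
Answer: $3 i \sqrt{163} \approx 38.301 i$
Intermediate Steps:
$V = -5$ ($V = -9 + 4 = -5$)
$k{\left(q,v \right)} = 3$ ($k{\left(q,v \right)} = 3 - 0 = 3 + 0 = 3$)
$Y = -1289$ ($Y = 3 - 1292 = -1289$)
$\sqrt{\left(\left(-1\right) 74 - 104\right) + Y} = \sqrt{\left(\left(-1\right) 74 - 104\right) - 1289} = \sqrt{\left(-74 - 104\right) - 1289} = \sqrt{-178 - 1289} = \sqrt{-1467} = 3 i \sqrt{163}$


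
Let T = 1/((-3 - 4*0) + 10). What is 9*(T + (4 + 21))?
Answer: 1584/7 ≈ 226.29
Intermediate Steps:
T = ⅐ (T = 1/((-3 + 0) + 10) = 1/(-3 + 10) = 1/7 = ⅐ ≈ 0.14286)
9*(T + (4 + 21)) = 9*(⅐ + (4 + 21)) = 9*(⅐ + 25) = 9*(176/7) = 1584/7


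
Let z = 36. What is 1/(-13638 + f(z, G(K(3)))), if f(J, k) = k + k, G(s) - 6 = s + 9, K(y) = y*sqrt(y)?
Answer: -126/1714607 - sqrt(3)/30862926 ≈ -7.3542e-5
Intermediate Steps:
K(y) = y**(3/2)
G(s) = 15 + s (G(s) = 6 + (s + 9) = 6 + (9 + s) = 15 + s)
f(J, k) = 2*k
1/(-13638 + f(z, G(K(3)))) = 1/(-13638 + 2*(15 + 3**(3/2))) = 1/(-13638 + 2*(15 + 3*sqrt(3))) = 1/(-13638 + (30 + 6*sqrt(3))) = 1/(-13608 + 6*sqrt(3))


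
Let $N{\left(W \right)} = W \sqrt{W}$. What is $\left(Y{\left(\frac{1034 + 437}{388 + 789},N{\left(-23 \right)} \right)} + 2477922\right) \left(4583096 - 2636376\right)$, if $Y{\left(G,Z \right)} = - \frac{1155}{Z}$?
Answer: $4823820315840 - 4250400 i \sqrt{23} \approx 4.8238 \cdot 10^{12} - 2.0384 \cdot 10^{7} i$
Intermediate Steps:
$N{\left(W \right)} = W^{\frac{3}{2}}$
$\left(Y{\left(\frac{1034 + 437}{388 + 789},N{\left(-23 \right)} \right)} + 2477922\right) \left(4583096 - 2636376\right) = \left(- \frac{1155}{\left(-23\right)^{\frac{3}{2}}} + 2477922\right) \left(4583096 - 2636376\right) = \left(- \frac{1155}{\left(-23\right) i \sqrt{23}} + 2477922\right) 1946720 = \left(- 1155 \frac{i \sqrt{23}}{529} + 2477922\right) 1946720 = \left(- \frac{1155 i \sqrt{23}}{529} + 2477922\right) 1946720 = \left(2477922 - \frac{1155 i \sqrt{23}}{529}\right) 1946720 = 4823820315840 - 4250400 i \sqrt{23}$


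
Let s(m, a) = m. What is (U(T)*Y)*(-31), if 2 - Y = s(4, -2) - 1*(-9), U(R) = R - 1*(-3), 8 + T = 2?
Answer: -1023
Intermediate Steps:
T = -6 (T = -8 + 2 = -6)
U(R) = 3 + R (U(R) = R + 3 = 3 + R)
Y = -11 (Y = 2 - (4 - 1*(-9)) = 2 - (4 + 9) = 2 - 1*13 = 2 - 13 = -11)
(U(T)*Y)*(-31) = ((3 - 6)*(-11))*(-31) = -3*(-11)*(-31) = 33*(-31) = -1023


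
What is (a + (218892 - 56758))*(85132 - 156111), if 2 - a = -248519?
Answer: -29147881245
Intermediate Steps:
a = 248521 (a = 2 - 1*(-248519) = 2 + 248519 = 248521)
(a + (218892 - 56758))*(85132 - 156111) = (248521 + (218892 - 56758))*(85132 - 156111) = (248521 + 162134)*(-70979) = 410655*(-70979) = -29147881245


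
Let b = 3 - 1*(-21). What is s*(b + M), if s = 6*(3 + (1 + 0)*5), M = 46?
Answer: 3360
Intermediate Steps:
b = 24 (b = 3 + 21 = 24)
s = 48 (s = 6*(3 + 1*5) = 6*(3 + 5) = 6*8 = 48)
s*(b + M) = 48*(24 + 46) = 48*70 = 3360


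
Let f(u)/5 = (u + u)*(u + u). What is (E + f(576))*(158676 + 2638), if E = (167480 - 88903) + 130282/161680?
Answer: 43778011686649997/40420 ≈ 1.0831e+12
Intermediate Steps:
E = 6352229821/80840 (E = 78577 + 130282*(1/161680) = 78577 + 65141/80840 = 6352229821/80840 ≈ 78578.)
f(u) = 20*u**2 (f(u) = 5*((u + u)*(u + u)) = 5*((2*u)*(2*u)) = 5*(4*u**2) = 20*u**2)
(E + f(576))*(158676 + 2638) = (6352229821/80840 + 20*576**2)*(158676 + 2638) = (6352229821/80840 + 20*331776)*161314 = (6352229821/80840 + 6635520)*161314 = (542767666621/80840)*161314 = 43778011686649997/40420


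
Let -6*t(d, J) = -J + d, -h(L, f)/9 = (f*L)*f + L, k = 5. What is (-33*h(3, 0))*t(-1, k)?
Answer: 891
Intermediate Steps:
h(L, f) = -9*L - 9*L*f² (h(L, f) = -9*((f*L)*f + L) = -9*((L*f)*f + L) = -9*(L*f² + L) = -9*(L + L*f²) = -9*L - 9*L*f²)
t(d, J) = -d/6 + J/6 (t(d, J) = -(-J + d)/6 = -(d - J)/6 = -d/6 + J/6)
(-33*h(3, 0))*t(-1, k) = (-(-297)*3*(1 + 0²))*(-⅙*(-1) + (⅙)*5) = (-(-297)*3*(1 + 0))*(⅙ + ⅚) = -(-297)*3*1 = -33*(-27)*1 = 891*1 = 891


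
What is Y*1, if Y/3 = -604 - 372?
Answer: -2928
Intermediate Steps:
Y = -2928 (Y = 3*(-604 - 372) = 3*(-976) = -2928)
Y*1 = -2928*1 = -2928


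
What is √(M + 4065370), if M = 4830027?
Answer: √8895397 ≈ 2982.5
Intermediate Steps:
√(M + 4065370) = √(4830027 + 4065370) = √8895397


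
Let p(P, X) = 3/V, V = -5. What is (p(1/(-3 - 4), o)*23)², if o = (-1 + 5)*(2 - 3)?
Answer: 4761/25 ≈ 190.44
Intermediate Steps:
o = -4 (o = 4*(-1) = -4)
p(P, X) = -⅗ (p(P, X) = 3/(-5) = 3*(-⅕) = -⅗)
(p(1/(-3 - 4), o)*23)² = (-⅗*23)² = (-69/5)² = 4761/25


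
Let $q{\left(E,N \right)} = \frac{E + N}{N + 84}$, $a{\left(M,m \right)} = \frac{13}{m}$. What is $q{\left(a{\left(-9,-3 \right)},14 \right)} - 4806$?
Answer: $- \frac{1412935}{294} \approx -4805.9$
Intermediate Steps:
$q{\left(E,N \right)} = \frac{E + N}{84 + N}$
$q{\left(a{\left(-9,-3 \right)},14 \right)} - 4806 = \frac{\frac{13}{-3} + 14}{84 + 14} - 4806 = \frac{13 \left(- \frac{1}{3}\right) + 14}{98} - 4806 = \frac{- \frac{13}{3} + 14}{98} - 4806 = \frac{1}{98} \cdot \frac{29}{3} - 4806 = \frac{29}{294} - 4806 = - \frac{1412935}{294}$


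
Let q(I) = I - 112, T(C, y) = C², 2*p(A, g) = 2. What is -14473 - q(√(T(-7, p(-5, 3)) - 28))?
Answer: -14361 - √21 ≈ -14366.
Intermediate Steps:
p(A, g) = 1 (p(A, g) = (½)*2 = 1)
q(I) = -112 + I
-14473 - q(√(T(-7, p(-5, 3)) - 28)) = -14473 - (-112 + √((-7)² - 28)) = -14473 - (-112 + √(49 - 28)) = -14473 - (-112 + √21) = -14473 + (112 - √21) = -14361 - √21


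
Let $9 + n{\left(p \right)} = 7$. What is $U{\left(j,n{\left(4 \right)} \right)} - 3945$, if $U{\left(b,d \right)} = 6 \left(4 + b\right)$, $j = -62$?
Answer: $-4293$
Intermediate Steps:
$n{\left(p \right)} = -2$ ($n{\left(p \right)} = -9 + 7 = -2$)
$U{\left(b,d \right)} = 24 + 6 b$
$U{\left(j,n{\left(4 \right)} \right)} - 3945 = \left(24 + 6 \left(-62\right)\right) - 3945 = \left(24 - 372\right) - 3945 = -348 - 3945 = -4293$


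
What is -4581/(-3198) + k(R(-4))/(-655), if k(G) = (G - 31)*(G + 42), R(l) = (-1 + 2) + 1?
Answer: 2360401/698230 ≈ 3.3806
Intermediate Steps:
R(l) = 2 (R(l) = 1 + 1 = 2)
k(G) = (-31 + G)*(42 + G)
-4581/(-3198) + k(R(-4))/(-655) = -4581/(-3198) + (-1302 + 2**2 + 11*2)/(-655) = -4581*(-1/3198) + (-1302 + 4 + 22)*(-1/655) = 1527/1066 - 1276*(-1/655) = 1527/1066 + 1276/655 = 2360401/698230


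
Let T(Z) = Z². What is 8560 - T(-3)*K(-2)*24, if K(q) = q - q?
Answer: 8560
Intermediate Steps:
K(q) = 0
8560 - T(-3)*K(-2)*24 = 8560 - (-3)²*0*24 = 8560 - 9*0*24 = 8560 - 0*24 = 8560 - 1*0 = 8560 + 0 = 8560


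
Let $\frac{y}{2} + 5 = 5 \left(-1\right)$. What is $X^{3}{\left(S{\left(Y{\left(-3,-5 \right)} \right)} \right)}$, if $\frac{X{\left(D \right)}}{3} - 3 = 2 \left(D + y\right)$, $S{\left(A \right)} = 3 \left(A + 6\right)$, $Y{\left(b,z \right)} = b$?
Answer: $-185193$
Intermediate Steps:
$y = -20$ ($y = -10 + 2 \cdot 5 \left(-1\right) = -10 + 2 \left(-5\right) = -10 - 10 = -20$)
$S{\left(A \right)} = 18 + 3 A$ ($S{\left(A \right)} = 3 \left(6 + A\right) = 18 + 3 A$)
$X{\left(D \right)} = -111 + 6 D$ ($X{\left(D \right)} = 9 + 3 \cdot 2 \left(D - 20\right) = 9 + 3 \cdot 2 \left(-20 + D\right) = 9 + 3 \left(-40 + 2 D\right) = 9 + \left(-120 + 6 D\right) = -111 + 6 D$)
$X^{3}{\left(S{\left(Y{\left(-3,-5 \right)} \right)} \right)} = \left(-111 + 6 \left(18 + 3 \left(-3\right)\right)\right)^{3} = \left(-111 + 6 \left(18 - 9\right)\right)^{3} = \left(-111 + 6 \cdot 9\right)^{3} = \left(-111 + 54\right)^{3} = \left(-57\right)^{3} = -185193$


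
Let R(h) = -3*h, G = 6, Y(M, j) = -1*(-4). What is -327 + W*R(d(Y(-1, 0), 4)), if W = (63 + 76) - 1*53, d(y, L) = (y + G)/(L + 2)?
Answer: -757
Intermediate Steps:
Y(M, j) = 4
d(y, L) = (6 + y)/(2 + L) (d(y, L) = (y + 6)/(L + 2) = (6 + y)/(2 + L))
W = 86 (W = 139 - 53 = 86)
-327 + W*R(d(Y(-1, 0), 4)) = -327 + 86*(-3*(6 + 4)/(2 + 4)) = -327 + 86*(-3*10/6) = -327 + 86*(-10/2) = -327 + 86*(-3*5/3) = -327 + 86*(-5) = -327 - 430 = -757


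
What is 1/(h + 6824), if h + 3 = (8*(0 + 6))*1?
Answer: 1/6869 ≈ 0.00014558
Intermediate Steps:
h = 45 (h = -3 + (8*(0 + 6))*1 = -3 + (8*6)*1 = -3 + 48*1 = -3 + 48 = 45)
1/(h + 6824) = 1/(45 + 6824) = 1/6869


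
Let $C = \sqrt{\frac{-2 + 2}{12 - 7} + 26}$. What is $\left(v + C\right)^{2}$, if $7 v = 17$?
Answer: $\frac{1563}{49} + \frac{34 \sqrt{26}}{7} \approx 56.665$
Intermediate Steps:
$v = \frac{17}{7}$ ($v = \frac{1}{7} \cdot 17 = \frac{17}{7} \approx 2.4286$)
$C = \sqrt{26}$ ($C = \sqrt{\frac{0}{5} + 26} = \sqrt{0 \cdot \frac{1}{5} + 26} = \sqrt{0 + 26} = \sqrt{26} \approx 5.099$)
$\left(v + C\right)^{2} = \left(\frac{17}{7} + \sqrt{26}\right)^{2}$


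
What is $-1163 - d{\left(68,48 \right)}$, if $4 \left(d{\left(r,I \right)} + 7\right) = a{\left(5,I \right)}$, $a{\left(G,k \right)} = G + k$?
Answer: $- \frac{4677}{4} \approx -1169.3$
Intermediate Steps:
$d{\left(r,I \right)} = - \frac{23}{4} + \frac{I}{4}$ ($d{\left(r,I \right)} = -7 + \frac{5 + I}{4} = -7 + \left(\frac{5}{4} + \frac{I}{4}\right) = - \frac{23}{4} + \frac{I}{4}$)
$-1163 - d{\left(68,48 \right)} = -1163 - \left(- \frac{23}{4} + \frac{1}{4} \cdot 48\right) = -1163 - \left(- \frac{23}{4} + 12\right) = -1163 - \frac{25}{4} = - \frac{4677}{4}$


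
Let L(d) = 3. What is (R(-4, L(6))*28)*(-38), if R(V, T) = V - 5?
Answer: 9576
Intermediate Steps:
R(V, T) = -5 + V
(R(-4, L(6))*28)*(-38) = ((-5 - 4)*28)*(-38) = -9*28*(-38) = -252*(-38) = 9576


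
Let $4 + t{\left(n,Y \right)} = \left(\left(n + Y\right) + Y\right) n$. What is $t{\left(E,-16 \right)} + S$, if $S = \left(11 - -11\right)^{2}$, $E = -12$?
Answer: $1008$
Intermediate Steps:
$t{\left(n,Y \right)} = -4 + n \left(n + 2 Y\right)$ ($t{\left(n,Y \right)} = -4 + \left(\left(n + Y\right) + Y\right) n = -4 + \left(\left(Y + n\right) + Y\right) n = -4 + \left(n + 2 Y\right) n = -4 + n \left(n + 2 Y\right)$)
$S = 484$ ($S = \left(11 + 11\right)^{2} = 22^{2} = 484$)
$t{\left(E,-16 \right)} + S = \left(-4 + \left(-12\right)^{2} + 2 \left(-16\right) \left(-12\right)\right) + 484 = \left(-4 + 144 + 384\right) + 484 = 524 + 484 = 1008$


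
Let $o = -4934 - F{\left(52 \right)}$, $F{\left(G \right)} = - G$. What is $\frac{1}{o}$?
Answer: $- \frac{1}{4882} \approx -0.00020483$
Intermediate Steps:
$o = -4882$ ($o = -4934 - \left(-1\right) 52 = -4934 - -52 = -4934 + 52 = -4882$)
$\frac{1}{o} = \frac{1}{-4882} = - \frac{1}{4882}$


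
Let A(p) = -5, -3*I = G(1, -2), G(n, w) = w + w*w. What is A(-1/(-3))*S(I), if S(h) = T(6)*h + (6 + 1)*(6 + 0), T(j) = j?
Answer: -190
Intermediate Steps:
G(n, w) = w + w²
I = -⅔ (I = -(-2)*(1 - 2)/3 = -(-2)*(-1)/3 = -⅓*2 = -⅔ ≈ -0.66667)
S(h) = 42 + 6*h (S(h) = 6*h + (6 + 1)*(6 + 0) = 6*h + 7*6 = 6*h + 42 = 42 + 6*h)
A(-1/(-3))*S(I) = -5*(42 + 6*(-⅔)) = -5*(42 - 4) = -5*38 = -190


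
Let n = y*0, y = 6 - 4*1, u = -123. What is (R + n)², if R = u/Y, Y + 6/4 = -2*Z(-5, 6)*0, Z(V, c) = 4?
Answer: 6724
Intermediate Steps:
y = 2 (y = 6 - 4 = 2)
Y = -3/2 (Y = -3/2 - 2*4*0 = -3/2 - 8*0 = -3/2 + 0 = -3/2 ≈ -1.5000)
R = 82 (R = -123/(-3/2) = -123*(-⅔) = 82)
n = 0 (n = 2*0 = 0)
(R + n)² = (82 + 0)² = 82² = 6724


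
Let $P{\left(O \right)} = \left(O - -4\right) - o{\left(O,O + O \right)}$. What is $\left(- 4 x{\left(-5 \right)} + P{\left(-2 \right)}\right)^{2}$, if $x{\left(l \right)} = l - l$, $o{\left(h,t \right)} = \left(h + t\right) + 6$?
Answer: $4$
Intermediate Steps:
$o{\left(h,t \right)} = 6 + h + t$
$P{\left(O \right)} = -2 - 2 O$ ($P{\left(O \right)} = \left(O - -4\right) - \left(6 + O + \left(O + O\right)\right) = \left(O + 4\right) - \left(6 + O + 2 O\right) = \left(4 + O\right) - \left(6 + 3 O\right) = -2 - 2 O$)
$x{\left(l \right)} = 0$
$\left(- 4 x{\left(-5 \right)} + P{\left(-2 \right)}\right)^{2} = \left(\left(-4\right) 0 - -2\right)^{2} = \left(0 + \left(-2 + 4\right)\right)^{2} = \left(0 + 2\right)^{2} = 2^{2} = 4$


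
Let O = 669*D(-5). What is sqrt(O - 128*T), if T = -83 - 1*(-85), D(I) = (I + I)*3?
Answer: I*sqrt(20326) ≈ 142.57*I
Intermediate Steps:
D(I) = 6*I (D(I) = (2*I)*3 = 6*I)
T = 2 (T = -83 + 85 = 2)
O = -20070 (O = 669*(6*(-5)) = 669*(-30) = -20070)
sqrt(O - 128*T) = sqrt(-20070 - 128*2) = sqrt(-20070 - 256) = sqrt(-20326) = I*sqrt(20326)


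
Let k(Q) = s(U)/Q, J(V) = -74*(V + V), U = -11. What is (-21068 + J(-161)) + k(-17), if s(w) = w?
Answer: 46931/17 ≈ 2760.6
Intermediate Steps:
J(V) = -148*V
k(Q) = -11/Q
(-21068 + J(-161)) + k(-17) = (-21068 - 148*(-161)) - 11/(-17) = (-21068 + 23828) - 11*(-1/17) = 2760 + 11/17 = 46931/17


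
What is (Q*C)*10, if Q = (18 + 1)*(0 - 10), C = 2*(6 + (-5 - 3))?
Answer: 7600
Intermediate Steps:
C = -4 (C = 2*(6 - 8) = 2*(-2) = -4)
Q = -190 (Q = 19*(-10) = -190)
(Q*C)*10 = -190*(-4)*10 = 760*10 = 7600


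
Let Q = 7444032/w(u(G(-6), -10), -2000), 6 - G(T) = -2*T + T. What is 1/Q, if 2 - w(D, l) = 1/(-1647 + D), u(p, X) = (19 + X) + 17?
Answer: 1081/4022258624 ≈ 2.6875e-7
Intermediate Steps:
G(T) = 6 + T (G(T) = 6 - (-2*T + T) = 6 - (-1)*T = 6 + T)
u(p, X) = 36 + X
w(D, l) = 2 - 1/(-1647 + D)
Q = 4022258624/1081 (Q = 7444032/(((-3295 + 2*(36 - 10))/(-1647 + (36 - 10)))) = 7444032/(((-3295 + 2*26)/(-1647 + 26))) = 7444032/(((-3295 + 52)/(-1621))) = 7444032/((-1/1621*(-3243))) = 7444032/(3243/1621) = 7444032*(1621/3243) = 4022258624/1081 ≈ 3.7209e+6)
1/Q = 1/(4022258624/1081) = 1081/4022258624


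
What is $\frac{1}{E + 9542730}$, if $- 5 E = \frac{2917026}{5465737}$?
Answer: $\frac{27328685}{260790259293024} \approx 1.0479 \cdot 10^{-7}$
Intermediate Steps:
$E = - \frac{2917026}{27328685}$ ($E = - \frac{2917026 \cdot \frac{1}{5465737}}{5} = \left(- \frac{1}{5}\right) \frac{2917026}{5465737} = - \frac{2917026}{27328685} \approx -0.10674$)
$\frac{1}{E + 9542730} = \frac{1}{- \frac{2917026}{27328685} + 9542730} = \frac{1}{\frac{260790259293024}{27328685}} = \frac{27328685}{260790259293024}$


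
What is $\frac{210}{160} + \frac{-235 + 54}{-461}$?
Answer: $\frac{12577}{7376} \approx 1.7051$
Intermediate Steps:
$\frac{210}{160} + \frac{-235 + 54}{-461} = 210 \cdot \frac{1}{160} - - \frac{181}{461} = \frac{21}{16} + \frac{181}{461} = \frac{12577}{7376}$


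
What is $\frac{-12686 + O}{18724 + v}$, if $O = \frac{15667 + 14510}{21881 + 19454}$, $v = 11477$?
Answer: $- \frac{74906519}{178336905} \approx -0.42003$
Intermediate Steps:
$O = \frac{4311}{5905}$ ($O = \frac{30177}{41335} = 30177 \cdot \frac{1}{41335} = \frac{4311}{5905} \approx 0.73006$)
$\frac{-12686 + O}{18724 + v} = \frac{-12686 + \frac{4311}{5905}}{18724 + 11477} = - \frac{74906519}{5905 \cdot 30201} = \left(- \frac{74906519}{5905}\right) \frac{1}{30201} = - \frac{74906519}{178336905}$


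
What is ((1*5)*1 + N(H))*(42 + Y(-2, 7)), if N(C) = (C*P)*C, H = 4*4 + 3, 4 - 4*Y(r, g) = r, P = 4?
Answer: 126063/2 ≈ 63032.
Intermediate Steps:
Y(r, g) = 1 - r/4
H = 19 (H = 16 + 3 = 19)
N(C) = 4*C² (N(C) = (C*4)*C = (4*C)*C = 4*C²)
((1*5)*1 + N(H))*(42 + Y(-2, 7)) = ((1*5)*1 + 4*19²)*(42 + (1 - ¼*(-2))) = (5*1 + 4*361)*(42 + (1 + ½)) = (5 + 1444)*(42 + 3/2) = 1449*(87/2) = 126063/2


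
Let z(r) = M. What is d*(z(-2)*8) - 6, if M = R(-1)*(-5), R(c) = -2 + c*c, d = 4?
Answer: 154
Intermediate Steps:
R(c) = -2 + c²
M = 5 (M = (-2 + (-1)²)*(-5) = (-2 + 1)*(-5) = -1*(-5) = 5)
z(r) = 5
d*(z(-2)*8) - 6 = 4*(5*8) - 6 = 4*40 - 6 = 160 - 6 = 154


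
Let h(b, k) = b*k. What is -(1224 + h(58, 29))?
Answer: -2906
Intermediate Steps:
-(1224 + h(58, 29)) = -(1224 + 58*29) = -(1224 + 1682) = -1*2906 = -2906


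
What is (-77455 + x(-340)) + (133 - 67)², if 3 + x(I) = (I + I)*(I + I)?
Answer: 389298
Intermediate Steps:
x(I) = -3 + 4*I² (x(I) = -3 + (I + I)*(I + I) = -3 + (2*I)*(2*I) = -3 + 4*I²)
(-77455 + x(-340)) + (133 - 67)² = (-77455 + (-3 + 4*(-340)²)) + (133 - 67)² = (-77455 + (-3 + 4*115600)) + 66² = (-77455 + (-3 + 462400)) + 4356 = (-77455 + 462397) + 4356 = 384942 + 4356 = 389298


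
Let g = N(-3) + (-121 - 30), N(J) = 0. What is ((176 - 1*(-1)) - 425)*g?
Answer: 37448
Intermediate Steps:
g = -151 (g = 0 + (-121 - 30) = 0 - 151 = -151)
((176 - 1*(-1)) - 425)*g = ((176 - 1*(-1)) - 425)*(-151) = ((176 + 1) - 425)*(-151) = (177 - 425)*(-151) = -248*(-151) = 37448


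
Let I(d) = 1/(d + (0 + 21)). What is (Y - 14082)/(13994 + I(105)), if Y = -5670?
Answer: -2488752/1763245 ≈ -1.4115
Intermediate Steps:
I(d) = 1/(21 + d) (I(d) = 1/(d + 21) = 1/(21 + d))
(Y - 14082)/(13994 + I(105)) = (-5670 - 14082)/(13994 + 1/(21 + 105)) = -19752/(13994 + 1/126) = -19752/1763245/126 = -19752*126/1763245 = -2488752/1763245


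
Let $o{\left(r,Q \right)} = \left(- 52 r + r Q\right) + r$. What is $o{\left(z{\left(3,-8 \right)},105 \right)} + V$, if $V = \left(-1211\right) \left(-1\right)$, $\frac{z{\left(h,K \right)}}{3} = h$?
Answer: $1697$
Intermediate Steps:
$z{\left(h,K \right)} = 3 h$
$o{\left(r,Q \right)} = - 51 r + Q r$ ($o{\left(r,Q \right)} = \left(- 52 r + Q r\right) + r = - 51 r + Q r$)
$V = 1211$
$o{\left(z{\left(3,-8 \right)},105 \right)} + V = 3 \cdot 3 \left(-51 + 105\right) + 1211 = 9 \cdot 54 + 1211 = 486 + 1211 = 1697$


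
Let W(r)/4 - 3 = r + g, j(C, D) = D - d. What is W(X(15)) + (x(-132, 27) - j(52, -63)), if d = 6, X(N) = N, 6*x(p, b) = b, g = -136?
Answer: -797/2 ≈ -398.50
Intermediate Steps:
x(p, b) = b/6
j(C, D) = -6 + D (j(C, D) = D - 1*6 = D - 6 = -6 + D)
W(r) = -532 + 4*r (W(r) = 12 + 4*(r - 136) = 12 + 4*(-136 + r) = 12 + (-544 + 4*r) = -532 + 4*r)
W(X(15)) + (x(-132, 27) - j(52, -63)) = (-532 + 4*15) + ((1/6)*27 - (-6 - 63)) = (-532 + 60) + (9/2 - 1*(-69)) = -472 + (9/2 + 69) = -472 + 147/2 = -797/2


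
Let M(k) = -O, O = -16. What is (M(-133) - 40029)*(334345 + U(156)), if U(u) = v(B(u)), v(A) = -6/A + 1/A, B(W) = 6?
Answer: -80268678845/6 ≈ -1.3378e+10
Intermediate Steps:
v(A) = -5/A (v(A) = -6/A + 1/A = -5/A)
U(u) = -⅚ (U(u) = -5/6 = -5*⅙ = -⅚)
M(k) = 16 (M(k) = -1*(-16) = 16)
(M(-133) - 40029)*(334345 + U(156)) = (16 - 40029)*(334345 - ⅚) = -40013*2006065/6 = -80268678845/6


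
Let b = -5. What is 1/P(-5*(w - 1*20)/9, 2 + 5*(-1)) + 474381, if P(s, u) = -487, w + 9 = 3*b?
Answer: 231023546/487 ≈ 4.7438e+5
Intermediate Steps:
w = -24 (w = -9 + 3*(-5) = -9 - 15 = -24)
1/P(-5*(w - 1*20)/9, 2 + 5*(-1)) + 474381 = 1/(-487) + 474381 = -1/487 + 474381 = 231023546/487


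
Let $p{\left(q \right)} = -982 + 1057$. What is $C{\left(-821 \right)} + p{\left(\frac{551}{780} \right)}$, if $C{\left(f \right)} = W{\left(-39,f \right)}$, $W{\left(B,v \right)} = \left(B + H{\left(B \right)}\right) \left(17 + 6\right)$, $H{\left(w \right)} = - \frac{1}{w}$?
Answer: $- \frac{32035}{39} \approx -821.41$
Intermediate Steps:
$p{\left(q \right)} = 75$
$W{\left(B,v \right)} = - \frac{23}{B} + 23 B$ ($W{\left(B,v \right)} = \left(B - \frac{1}{B}\right) \left(17 + 6\right) = \left(B - \frac{1}{B}\right) 23 = - \frac{23}{B} + 23 B$)
$C{\left(f \right)} = - \frac{34960}{39}$ ($C{\left(f \right)} = - \frac{23}{-39} + 23 \left(-39\right) = \left(-23\right) \left(- \frac{1}{39}\right) - 897 = \frac{23}{39} - 897 = - \frac{34960}{39}$)
$C{\left(-821 \right)} + p{\left(\frac{551}{780} \right)} = - \frac{34960}{39} + 75 = - \frac{32035}{39}$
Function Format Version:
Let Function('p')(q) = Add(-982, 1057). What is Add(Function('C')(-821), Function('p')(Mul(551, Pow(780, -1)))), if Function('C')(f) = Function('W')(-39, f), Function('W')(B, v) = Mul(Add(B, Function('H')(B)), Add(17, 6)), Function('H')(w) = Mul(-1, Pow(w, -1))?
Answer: Rational(-32035, 39) ≈ -821.41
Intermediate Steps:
Function('p')(q) = 75
Function('W')(B, v) = Add(Mul(-23, Pow(B, -1)), Mul(23, B)) (Function('W')(B, v) = Mul(Add(B, Mul(-1, Pow(B, -1))), Add(17, 6)) = Mul(Add(B, Mul(-1, Pow(B, -1))), 23) = Add(Mul(-23, Pow(B, -1)), Mul(23, B)))
Function('C')(f) = Rational(-34960, 39) (Function('C')(f) = Add(Mul(-23, Pow(-39, -1)), Mul(23, -39)) = Add(Mul(-23, Rational(-1, 39)), -897) = Add(Rational(23, 39), -897) = Rational(-34960, 39))
Add(Function('C')(-821), Function('p')(Mul(551, Pow(780, -1)))) = Add(Rational(-34960, 39), 75) = Rational(-32035, 39)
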